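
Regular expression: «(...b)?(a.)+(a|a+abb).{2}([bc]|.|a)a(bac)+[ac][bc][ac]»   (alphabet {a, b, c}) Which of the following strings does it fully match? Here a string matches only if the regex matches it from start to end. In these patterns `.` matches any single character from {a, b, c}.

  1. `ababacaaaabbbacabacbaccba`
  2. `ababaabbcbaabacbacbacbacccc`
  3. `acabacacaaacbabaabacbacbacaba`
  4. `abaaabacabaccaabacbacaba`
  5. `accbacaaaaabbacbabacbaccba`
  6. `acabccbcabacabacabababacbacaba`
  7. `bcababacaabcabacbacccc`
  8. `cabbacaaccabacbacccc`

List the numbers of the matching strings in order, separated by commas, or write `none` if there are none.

1, 2, 4, 5, 7, 8

1 → match
2 → match
3 → no match
4 → match
5 → match
6 → no match
7 → match
8 → match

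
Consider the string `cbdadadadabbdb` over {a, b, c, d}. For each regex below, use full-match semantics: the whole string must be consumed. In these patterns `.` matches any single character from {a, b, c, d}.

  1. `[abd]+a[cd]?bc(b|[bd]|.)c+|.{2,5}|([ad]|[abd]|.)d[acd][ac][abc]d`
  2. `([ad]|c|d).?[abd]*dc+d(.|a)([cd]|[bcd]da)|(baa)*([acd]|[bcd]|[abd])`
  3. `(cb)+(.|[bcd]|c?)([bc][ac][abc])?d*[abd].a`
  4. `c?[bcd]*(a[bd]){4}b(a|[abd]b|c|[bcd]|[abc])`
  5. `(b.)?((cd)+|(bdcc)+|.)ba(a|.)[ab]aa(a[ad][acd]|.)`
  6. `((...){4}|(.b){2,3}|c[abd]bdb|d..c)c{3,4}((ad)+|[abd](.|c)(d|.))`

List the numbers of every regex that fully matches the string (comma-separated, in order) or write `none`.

1 → no match
2 → no match
3 → no match — must end with `a`
4 → match
5 → no match
6 → no match

4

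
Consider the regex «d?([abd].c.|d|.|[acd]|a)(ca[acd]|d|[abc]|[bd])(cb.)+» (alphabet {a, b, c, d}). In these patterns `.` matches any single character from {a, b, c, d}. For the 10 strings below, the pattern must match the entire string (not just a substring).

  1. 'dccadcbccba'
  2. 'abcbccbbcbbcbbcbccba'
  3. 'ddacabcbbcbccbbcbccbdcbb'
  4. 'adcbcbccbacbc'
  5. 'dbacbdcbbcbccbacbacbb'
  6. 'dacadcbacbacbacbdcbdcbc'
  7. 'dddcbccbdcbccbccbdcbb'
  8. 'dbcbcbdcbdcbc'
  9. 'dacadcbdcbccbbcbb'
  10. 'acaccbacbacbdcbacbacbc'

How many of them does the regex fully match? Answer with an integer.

8

1 → match
2 → match
3 → match
4 → no match
5 → match
6 → match
7 → match
8 → no match
9 → match
10 → match
Total matched: 8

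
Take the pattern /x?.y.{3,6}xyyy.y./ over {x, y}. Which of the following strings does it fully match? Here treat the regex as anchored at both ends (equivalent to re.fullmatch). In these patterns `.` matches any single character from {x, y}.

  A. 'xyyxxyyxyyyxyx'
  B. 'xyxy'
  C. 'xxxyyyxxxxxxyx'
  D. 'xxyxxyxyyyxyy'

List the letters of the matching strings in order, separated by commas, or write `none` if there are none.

A → match
B → no match
C → no match
D → match

A, D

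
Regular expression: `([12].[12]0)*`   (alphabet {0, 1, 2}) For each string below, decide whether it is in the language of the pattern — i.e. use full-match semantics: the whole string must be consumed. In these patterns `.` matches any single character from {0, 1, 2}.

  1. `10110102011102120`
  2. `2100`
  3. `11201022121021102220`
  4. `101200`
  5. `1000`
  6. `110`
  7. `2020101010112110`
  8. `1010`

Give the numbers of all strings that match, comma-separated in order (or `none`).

1 → no match
2 → no match
3 → no match
4 → no match
5 → no match
6 → no match
7 → no match
8 → match

8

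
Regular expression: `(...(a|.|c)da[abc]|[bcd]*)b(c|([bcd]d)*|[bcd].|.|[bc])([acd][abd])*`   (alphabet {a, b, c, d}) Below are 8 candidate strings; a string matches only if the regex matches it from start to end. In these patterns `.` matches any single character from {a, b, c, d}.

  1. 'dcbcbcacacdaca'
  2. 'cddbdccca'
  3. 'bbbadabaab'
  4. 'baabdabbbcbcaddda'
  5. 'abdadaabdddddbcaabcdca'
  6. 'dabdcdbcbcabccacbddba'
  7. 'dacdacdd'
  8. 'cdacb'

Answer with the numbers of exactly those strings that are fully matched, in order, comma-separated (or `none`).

4, 5

1 → no match
2 → no match
3 → no match
4 → match
5 → match
6 → no match
7 → no match
8 → no match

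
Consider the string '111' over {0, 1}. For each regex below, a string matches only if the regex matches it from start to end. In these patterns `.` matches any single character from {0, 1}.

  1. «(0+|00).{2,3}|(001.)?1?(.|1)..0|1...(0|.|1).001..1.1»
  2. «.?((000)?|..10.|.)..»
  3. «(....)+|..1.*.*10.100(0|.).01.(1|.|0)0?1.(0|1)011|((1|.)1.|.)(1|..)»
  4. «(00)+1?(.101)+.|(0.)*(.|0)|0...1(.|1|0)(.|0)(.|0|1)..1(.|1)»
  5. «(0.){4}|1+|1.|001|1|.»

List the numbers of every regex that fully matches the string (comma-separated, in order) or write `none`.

2, 3, 5

1 → no match
2 → match
3 → match
4 → no match
5 → match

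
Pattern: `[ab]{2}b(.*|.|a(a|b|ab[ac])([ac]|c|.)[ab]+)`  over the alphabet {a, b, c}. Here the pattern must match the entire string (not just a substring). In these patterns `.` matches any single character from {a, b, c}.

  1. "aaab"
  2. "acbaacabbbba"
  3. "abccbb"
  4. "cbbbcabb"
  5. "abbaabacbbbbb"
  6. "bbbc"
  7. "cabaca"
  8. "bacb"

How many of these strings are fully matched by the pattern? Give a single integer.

2

1 → no match
2 → no match
3 → no match
4 → no match
5 → match
6 → match
7 → no match
8 → no match
Total matched: 2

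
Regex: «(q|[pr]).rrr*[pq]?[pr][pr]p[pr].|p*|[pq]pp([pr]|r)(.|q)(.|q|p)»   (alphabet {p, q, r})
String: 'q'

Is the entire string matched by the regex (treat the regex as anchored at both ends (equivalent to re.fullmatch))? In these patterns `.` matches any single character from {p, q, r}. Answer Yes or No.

No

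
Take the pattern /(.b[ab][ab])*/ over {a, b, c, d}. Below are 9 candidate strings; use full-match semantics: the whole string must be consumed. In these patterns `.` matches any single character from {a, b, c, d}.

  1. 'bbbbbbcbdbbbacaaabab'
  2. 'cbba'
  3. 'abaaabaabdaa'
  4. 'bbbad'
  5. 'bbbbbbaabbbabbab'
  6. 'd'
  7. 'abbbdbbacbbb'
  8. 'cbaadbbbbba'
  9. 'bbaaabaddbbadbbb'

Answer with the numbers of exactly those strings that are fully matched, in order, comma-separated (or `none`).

2, 5, 7

1 → no match
2. 'cbba' → match
3. 'abaaabaabdaa' → no match
4. 'bbbad' → no match
5 → match
6. 'd' → no match
7. 'abbbdbbacbbb' → match
8. 'cbaadbbbbba' → no match
9 → no match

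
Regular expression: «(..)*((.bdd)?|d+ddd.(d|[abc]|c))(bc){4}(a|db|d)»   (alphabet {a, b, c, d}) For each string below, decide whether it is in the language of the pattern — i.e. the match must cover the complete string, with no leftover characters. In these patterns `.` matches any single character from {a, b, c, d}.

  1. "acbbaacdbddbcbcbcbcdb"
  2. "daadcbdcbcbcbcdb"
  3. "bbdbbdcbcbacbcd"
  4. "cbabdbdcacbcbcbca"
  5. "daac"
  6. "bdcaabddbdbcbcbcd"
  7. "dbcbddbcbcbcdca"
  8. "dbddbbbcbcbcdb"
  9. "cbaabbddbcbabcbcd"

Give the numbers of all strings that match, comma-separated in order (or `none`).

none

1 → no match
2 → no match
3 → no match
4 → no match
5 → no match
6 → no match
7 → no match
8 → no match
9 → no match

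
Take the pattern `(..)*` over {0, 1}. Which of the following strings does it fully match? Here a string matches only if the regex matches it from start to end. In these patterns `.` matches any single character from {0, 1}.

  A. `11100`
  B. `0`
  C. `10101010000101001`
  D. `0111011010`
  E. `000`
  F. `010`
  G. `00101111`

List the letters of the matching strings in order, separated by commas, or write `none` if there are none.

A. `11100` → no match
B. `0` → no match
C → no match
D. `0111011010` → match
E. `000` → no match
F. `010` → no match
G. `00101111` → match

D, G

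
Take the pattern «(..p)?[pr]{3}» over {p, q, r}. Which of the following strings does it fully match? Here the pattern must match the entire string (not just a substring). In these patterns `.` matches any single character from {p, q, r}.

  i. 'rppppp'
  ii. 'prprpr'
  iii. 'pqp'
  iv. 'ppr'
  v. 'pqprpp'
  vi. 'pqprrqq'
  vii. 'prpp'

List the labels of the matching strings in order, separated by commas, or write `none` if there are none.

i → match
ii → match
iii → no match
iv → match
v → match
vi → no match
vii → no match

i, ii, iv, v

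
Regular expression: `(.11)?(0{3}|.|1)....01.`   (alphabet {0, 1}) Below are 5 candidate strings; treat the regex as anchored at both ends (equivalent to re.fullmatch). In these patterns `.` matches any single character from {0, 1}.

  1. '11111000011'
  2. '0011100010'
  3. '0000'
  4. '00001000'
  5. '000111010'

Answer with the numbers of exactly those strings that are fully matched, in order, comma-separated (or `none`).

1

1 → match
2 → no match
3 → no match
4 → no match
5 → no match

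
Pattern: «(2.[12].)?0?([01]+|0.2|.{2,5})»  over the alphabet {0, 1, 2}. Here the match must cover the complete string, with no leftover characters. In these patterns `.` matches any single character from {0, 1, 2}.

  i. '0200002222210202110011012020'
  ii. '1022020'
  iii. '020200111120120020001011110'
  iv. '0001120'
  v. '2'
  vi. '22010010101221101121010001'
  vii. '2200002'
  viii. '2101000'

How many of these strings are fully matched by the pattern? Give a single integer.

0

i → no match
ii. '1022020' → no match
iii → no match
iv. '0001120' → no match
v. '2' → no match
vi → no match
vii. '2200002' → no match
viii. '2101000' → no match
Total matched: 0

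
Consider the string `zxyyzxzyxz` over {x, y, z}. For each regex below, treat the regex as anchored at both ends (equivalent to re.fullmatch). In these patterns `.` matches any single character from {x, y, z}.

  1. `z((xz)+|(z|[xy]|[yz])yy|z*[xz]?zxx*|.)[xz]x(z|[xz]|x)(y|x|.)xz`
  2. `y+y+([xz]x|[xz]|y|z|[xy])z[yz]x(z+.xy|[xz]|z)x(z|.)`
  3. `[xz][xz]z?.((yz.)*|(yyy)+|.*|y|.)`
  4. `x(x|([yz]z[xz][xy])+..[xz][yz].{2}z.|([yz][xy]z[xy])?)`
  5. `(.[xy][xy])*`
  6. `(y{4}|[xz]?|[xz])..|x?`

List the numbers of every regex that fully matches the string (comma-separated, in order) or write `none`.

1, 3

1 → match
2 → no match — must start with `y`
3 → match
4 → no match — must start with `x`
5 → no match
6 → no match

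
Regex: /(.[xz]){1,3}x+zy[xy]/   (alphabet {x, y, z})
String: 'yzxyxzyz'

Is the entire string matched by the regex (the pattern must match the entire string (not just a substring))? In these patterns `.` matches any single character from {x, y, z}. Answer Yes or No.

No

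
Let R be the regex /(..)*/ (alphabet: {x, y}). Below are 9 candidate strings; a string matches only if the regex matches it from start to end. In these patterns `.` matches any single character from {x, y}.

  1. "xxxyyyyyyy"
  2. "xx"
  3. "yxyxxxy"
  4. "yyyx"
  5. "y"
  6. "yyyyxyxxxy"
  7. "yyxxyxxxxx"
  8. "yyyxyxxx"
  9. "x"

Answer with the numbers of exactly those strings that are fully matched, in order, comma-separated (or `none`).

1, 2, 4, 6, 7, 8

1. "xxxyyyyyyy" → match
2. "xx" → match
3. "yxyxxxy" → no match
4. "yyyx" → match
5. "y" → no match
6. "yyyyxyxxxy" → match
7. "yyxxyxxxxx" → match
8. "yyyxyxxx" → match
9. "x" → no match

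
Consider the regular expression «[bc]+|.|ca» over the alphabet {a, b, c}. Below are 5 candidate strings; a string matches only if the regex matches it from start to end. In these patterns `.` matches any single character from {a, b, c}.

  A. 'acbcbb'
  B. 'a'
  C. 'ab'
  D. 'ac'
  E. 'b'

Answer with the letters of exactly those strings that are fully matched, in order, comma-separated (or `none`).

A → no match
B → match
C → no match
D → no match
E → match

B, E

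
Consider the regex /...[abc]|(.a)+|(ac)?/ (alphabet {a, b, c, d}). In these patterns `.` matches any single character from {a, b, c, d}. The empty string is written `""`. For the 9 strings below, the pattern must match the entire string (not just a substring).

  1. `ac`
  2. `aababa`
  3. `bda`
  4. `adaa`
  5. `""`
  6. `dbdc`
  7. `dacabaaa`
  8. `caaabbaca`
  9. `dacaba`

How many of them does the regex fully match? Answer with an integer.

7

1. `ac` → match
2. `aababa` → match
3. `bda` → no match
4. `adaa` → match
5. `""` → match
6. `dbdc` → match
7. `dacabaaa` → match
8. `caaabbaca` → no match
9. `dacaba` → match
Total matched: 7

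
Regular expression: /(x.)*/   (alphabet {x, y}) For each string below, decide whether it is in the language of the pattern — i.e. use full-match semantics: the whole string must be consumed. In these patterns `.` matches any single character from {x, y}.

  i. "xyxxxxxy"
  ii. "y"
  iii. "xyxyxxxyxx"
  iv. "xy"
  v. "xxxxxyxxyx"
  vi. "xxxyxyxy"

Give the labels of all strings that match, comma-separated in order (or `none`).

i → match
ii → no match
iii → match
iv → match
v → no match
vi → match

i, iii, iv, vi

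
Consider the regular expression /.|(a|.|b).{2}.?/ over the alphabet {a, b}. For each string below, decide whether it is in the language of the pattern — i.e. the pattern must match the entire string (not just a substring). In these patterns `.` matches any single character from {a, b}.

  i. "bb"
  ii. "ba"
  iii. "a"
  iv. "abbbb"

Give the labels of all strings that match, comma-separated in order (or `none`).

i → no match
ii → no match
iii → match
iv → no match

iii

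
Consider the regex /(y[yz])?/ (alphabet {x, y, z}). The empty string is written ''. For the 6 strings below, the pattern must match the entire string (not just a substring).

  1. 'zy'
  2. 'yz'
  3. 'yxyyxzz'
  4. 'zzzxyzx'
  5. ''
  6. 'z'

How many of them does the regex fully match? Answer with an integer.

2

1 → no match
2 → match
3 → no match
4 → no match
5 → match
6 → no match
Total matched: 2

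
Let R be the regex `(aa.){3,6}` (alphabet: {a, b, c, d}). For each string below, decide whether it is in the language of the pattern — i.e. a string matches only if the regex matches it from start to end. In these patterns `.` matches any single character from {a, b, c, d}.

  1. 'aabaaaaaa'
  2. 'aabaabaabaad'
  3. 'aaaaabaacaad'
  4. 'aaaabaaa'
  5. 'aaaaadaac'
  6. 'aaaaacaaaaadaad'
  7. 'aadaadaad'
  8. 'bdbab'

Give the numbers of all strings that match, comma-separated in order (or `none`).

1, 2, 3, 5, 6, 7

1 → match
2 → match
3 → match
4 → no match
5 → match
6 → match
7 → match
8 → no match — must start with 'aa'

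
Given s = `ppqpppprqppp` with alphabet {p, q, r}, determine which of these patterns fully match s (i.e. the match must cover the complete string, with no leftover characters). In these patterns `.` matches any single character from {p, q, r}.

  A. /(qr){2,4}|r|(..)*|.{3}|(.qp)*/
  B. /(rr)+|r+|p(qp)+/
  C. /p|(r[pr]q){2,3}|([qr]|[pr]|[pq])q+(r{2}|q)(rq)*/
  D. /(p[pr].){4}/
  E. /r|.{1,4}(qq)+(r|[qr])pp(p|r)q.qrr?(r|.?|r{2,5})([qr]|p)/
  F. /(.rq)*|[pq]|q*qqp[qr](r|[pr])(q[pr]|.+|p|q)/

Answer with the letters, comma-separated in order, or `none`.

A, D

A → match
B → no match
C → no match
D → match
E → no match
F → no match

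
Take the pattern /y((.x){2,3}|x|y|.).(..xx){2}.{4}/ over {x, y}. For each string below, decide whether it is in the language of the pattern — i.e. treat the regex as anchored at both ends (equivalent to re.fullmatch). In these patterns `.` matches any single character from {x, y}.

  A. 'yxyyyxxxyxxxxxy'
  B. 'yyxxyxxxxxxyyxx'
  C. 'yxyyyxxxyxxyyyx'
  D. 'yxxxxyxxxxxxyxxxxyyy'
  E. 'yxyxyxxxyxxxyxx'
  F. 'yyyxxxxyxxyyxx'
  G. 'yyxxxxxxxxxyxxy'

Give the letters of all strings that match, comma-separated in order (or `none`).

A, B, C, D, E, G

A → match
B → match
C → match
D → match
E → match
F → no match
G → match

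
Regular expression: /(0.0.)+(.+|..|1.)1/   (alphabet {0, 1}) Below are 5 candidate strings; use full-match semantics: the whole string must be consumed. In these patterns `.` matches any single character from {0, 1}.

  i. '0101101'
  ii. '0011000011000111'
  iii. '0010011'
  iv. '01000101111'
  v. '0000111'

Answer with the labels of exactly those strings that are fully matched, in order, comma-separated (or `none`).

i → match
ii → no match
iii → no match
iv → match
v → match

i, iv, v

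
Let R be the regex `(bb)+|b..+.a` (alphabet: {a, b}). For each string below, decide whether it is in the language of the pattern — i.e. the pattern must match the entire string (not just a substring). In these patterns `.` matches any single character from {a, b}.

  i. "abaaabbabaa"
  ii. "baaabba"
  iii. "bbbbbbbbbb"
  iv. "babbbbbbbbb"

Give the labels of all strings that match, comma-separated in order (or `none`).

ii, iii

i → no match
ii → match
iii → match
iv → no match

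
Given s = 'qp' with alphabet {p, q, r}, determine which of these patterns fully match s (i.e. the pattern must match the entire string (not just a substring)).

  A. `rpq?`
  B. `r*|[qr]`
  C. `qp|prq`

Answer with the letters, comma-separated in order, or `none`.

A → no match — must start with 'rp'
B → no match
C → match

C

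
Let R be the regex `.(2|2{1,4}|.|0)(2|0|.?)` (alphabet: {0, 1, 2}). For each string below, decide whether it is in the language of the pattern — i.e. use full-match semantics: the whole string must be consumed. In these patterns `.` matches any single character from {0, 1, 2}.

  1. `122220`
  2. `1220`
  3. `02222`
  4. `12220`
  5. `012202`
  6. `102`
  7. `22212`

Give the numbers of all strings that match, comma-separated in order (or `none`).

1. `122220` → match
2. `1220` → match
3. `02222` → match
4. `12220` → match
5. `012202` → no match
6. `102` → match
7. `22212` → no match

1, 2, 3, 4, 6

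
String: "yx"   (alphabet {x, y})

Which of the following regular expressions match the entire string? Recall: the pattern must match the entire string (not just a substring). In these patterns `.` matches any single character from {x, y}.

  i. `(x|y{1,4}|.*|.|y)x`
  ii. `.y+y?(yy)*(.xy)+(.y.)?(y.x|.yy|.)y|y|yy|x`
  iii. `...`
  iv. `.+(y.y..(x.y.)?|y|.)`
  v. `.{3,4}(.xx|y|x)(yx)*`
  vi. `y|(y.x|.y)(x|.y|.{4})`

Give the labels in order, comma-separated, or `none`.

i, iv

i → match
ii → no match
iii → no match
iv → match
v → no match
vi → no match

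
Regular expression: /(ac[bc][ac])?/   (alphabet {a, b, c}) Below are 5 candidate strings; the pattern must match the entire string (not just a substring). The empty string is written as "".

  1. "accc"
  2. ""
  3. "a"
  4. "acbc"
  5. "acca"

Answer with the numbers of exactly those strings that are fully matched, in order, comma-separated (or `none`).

1, 2, 4, 5

1 → match
2 → match
3 → no match
4 → match
5 → match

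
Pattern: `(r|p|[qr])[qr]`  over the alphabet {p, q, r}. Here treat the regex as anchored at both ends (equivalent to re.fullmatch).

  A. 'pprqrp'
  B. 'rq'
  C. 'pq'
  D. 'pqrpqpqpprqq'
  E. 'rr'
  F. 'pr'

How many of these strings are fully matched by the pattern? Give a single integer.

A → no match
B → match
C → match
D → no match
E → match
F → match
Total matched: 4

4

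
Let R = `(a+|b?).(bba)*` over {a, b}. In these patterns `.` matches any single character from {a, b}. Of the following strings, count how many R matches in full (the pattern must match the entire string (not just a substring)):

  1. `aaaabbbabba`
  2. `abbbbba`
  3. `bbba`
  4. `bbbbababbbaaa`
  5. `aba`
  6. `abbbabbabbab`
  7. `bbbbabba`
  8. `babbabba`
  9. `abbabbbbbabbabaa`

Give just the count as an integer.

1 → match
2 → no match
3 → match
4 → no match
5 → no match
6 → no match
7 → match
8 → match
9 → no match
Total matched: 4

4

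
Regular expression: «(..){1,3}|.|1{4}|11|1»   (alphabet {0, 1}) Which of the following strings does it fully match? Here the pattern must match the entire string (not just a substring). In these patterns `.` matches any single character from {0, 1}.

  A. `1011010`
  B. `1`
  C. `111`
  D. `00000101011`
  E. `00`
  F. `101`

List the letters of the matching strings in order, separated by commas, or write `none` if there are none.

A → no match
B → match
C → no match
D → no match
E → match
F → no match

B, E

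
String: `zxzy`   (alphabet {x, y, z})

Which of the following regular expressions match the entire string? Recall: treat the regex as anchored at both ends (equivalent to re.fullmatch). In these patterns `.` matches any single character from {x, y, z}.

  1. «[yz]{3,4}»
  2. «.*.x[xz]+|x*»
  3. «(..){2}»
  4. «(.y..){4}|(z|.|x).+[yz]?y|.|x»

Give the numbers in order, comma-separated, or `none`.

3, 4

1 → no match
2 → no match
3 → match
4 → match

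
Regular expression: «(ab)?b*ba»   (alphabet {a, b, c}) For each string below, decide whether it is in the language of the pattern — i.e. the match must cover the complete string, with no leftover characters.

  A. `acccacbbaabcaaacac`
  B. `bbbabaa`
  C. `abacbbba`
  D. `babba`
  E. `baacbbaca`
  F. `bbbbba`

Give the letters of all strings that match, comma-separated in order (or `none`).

A → no match — must end with `ba`
B → no match — must end with `ba`
C → no match
D → no match
E → no match — must end with `ba`
F → match

F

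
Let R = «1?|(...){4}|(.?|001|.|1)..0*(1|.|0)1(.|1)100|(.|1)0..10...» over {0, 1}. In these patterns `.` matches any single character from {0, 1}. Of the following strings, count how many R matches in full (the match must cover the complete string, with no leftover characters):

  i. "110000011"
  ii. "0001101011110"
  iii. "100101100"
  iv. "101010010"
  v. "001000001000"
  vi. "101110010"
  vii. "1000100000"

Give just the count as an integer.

i → no match
ii → no match
iii → no match
iv → match
v → match
vi → match
vii → no match
Total matched: 3

3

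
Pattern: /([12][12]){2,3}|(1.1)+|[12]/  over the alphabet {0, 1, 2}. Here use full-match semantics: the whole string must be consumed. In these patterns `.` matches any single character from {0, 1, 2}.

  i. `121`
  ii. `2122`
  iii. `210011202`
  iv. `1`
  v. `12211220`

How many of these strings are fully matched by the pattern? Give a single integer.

i. `121` → match
ii. `2122` → match
iii. `210011202` → no match
iv. `1` → match
v. `12211220` → no match
Total matched: 3

3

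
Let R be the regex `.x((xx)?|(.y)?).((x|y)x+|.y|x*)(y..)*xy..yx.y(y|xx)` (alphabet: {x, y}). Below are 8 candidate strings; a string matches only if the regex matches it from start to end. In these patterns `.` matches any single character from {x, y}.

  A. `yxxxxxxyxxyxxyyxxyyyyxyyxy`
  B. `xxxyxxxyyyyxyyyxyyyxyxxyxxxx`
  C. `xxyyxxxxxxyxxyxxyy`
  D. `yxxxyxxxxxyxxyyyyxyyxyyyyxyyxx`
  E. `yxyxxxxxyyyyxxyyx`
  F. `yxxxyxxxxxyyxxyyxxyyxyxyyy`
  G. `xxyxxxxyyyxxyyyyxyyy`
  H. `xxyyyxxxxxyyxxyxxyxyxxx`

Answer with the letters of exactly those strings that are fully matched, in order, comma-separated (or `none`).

A → no match
B → no match
C → match
D → no match
E → no match
F → no match
G → no match
H → no match

C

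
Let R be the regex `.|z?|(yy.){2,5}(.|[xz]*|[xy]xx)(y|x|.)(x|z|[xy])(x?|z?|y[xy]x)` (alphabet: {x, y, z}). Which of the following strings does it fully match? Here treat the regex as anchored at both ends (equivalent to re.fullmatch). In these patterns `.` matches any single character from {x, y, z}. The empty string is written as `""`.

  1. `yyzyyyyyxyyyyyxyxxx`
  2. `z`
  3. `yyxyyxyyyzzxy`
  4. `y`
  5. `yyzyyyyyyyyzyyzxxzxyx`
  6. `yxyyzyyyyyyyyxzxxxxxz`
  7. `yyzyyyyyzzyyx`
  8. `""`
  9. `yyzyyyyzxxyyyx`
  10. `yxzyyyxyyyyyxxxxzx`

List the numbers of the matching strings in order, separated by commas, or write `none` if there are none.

1 → match
2 → match
3 → match
4 → match
5 → match
6 → no match
7 → match
8 → match
9 → no match
10 → no match

1, 2, 3, 4, 5, 7, 8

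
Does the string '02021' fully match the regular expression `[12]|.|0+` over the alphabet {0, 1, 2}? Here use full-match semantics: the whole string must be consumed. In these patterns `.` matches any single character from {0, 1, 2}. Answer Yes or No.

No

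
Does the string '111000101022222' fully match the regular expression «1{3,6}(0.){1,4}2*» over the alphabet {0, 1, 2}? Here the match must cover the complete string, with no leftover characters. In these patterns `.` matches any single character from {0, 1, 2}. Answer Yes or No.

Yes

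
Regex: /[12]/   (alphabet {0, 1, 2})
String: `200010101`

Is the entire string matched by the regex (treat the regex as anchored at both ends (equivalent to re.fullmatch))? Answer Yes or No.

No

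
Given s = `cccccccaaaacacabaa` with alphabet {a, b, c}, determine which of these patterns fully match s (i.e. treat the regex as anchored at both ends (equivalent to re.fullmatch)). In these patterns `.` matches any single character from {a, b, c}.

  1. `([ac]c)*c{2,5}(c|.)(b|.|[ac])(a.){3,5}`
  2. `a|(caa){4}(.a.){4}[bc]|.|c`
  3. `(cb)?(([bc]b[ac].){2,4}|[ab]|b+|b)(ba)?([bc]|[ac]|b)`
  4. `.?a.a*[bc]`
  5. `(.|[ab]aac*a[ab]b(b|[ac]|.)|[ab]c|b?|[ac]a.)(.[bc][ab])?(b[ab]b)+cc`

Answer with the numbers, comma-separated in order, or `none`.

1

1 → match
2 → no match
3 → no match
4 → no match
5 → no match — must end with `bcc`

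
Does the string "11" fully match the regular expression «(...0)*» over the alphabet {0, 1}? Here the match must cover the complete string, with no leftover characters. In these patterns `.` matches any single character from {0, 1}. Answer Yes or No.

No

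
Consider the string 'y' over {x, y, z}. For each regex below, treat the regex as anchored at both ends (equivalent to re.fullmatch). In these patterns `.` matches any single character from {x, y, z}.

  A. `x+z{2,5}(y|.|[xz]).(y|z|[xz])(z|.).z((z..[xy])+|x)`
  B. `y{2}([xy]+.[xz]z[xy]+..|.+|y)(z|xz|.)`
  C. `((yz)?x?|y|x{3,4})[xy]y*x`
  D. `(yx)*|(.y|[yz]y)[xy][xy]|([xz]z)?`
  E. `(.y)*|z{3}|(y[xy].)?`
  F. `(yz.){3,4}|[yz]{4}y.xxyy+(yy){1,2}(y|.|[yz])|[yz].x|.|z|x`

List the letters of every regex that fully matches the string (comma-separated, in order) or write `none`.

F

A → no match — must start with 'x'
B → no match
C → no match — must end with 'x'
D → no match
E → no match
F → match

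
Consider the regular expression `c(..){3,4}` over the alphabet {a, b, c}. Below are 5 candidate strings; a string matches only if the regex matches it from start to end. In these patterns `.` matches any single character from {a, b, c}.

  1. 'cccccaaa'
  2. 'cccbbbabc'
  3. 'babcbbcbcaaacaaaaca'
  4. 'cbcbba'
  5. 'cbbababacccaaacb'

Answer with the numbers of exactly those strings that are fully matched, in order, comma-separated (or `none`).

1 → no match
2 → match
3 → no match — must start with 'c'
4 → no match
5 → no match

2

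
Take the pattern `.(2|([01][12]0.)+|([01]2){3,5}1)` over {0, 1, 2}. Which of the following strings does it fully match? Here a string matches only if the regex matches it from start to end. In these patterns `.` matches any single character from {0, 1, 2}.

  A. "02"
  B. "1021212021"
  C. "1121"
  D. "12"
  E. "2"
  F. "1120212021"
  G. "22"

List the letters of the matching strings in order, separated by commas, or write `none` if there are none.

A. "02" → match
B. "1021212021" → match
C. "1121" → no match
D. "12" → match
E. "2" → no match
F. "1120212021" → match
G. "22" → match

A, B, D, F, G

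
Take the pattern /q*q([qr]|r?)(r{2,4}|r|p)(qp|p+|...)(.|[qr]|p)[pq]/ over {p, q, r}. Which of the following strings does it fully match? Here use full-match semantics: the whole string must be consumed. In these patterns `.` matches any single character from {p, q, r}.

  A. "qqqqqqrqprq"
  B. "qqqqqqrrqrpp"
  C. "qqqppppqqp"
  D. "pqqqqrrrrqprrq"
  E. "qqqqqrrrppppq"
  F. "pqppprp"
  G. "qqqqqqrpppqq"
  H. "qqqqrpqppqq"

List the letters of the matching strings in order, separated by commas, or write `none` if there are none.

A, B, E, G, H

A → match
B → match
C → no match
D → no match
E → match
F → no match
G → match
H → match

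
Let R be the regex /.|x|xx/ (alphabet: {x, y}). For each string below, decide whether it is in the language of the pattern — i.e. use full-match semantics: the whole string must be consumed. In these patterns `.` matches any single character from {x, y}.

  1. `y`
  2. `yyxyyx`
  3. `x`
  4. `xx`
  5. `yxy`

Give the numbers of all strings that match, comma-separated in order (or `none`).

1, 3, 4

1 → match
2 → no match
3 → match
4 → match
5 → no match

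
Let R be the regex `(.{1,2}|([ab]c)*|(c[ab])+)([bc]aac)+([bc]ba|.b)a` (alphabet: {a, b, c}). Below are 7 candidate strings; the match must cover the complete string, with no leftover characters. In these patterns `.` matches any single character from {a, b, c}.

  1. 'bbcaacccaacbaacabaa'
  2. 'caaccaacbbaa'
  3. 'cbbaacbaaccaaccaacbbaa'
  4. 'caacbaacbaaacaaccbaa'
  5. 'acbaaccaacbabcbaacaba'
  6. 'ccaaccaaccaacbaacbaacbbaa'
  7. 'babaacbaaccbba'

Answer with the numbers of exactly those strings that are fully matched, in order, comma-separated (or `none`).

2, 3, 6

1 → no match
2 → match
3 → match
4 → no match
5 → no match
6 → match
7 → no match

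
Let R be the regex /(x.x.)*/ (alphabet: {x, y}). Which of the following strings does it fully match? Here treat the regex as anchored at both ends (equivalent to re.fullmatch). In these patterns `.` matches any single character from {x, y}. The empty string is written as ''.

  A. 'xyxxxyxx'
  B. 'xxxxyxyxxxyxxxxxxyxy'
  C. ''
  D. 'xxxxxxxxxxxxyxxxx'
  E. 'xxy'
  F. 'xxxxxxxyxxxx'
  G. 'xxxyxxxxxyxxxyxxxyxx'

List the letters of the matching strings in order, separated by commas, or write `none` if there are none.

A, C, F, G

A → match
B → no match
C → match
D → no match
E → no match
F → match
G → match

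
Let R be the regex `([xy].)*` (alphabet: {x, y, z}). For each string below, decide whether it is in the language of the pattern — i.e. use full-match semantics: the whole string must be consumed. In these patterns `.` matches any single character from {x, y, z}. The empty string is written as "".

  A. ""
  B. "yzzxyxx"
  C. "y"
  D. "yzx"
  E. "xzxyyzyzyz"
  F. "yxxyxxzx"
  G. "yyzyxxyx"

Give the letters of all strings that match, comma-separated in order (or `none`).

A → match
B → no match
C → no match
D → no match
E → match
F → no match
G → no match

A, E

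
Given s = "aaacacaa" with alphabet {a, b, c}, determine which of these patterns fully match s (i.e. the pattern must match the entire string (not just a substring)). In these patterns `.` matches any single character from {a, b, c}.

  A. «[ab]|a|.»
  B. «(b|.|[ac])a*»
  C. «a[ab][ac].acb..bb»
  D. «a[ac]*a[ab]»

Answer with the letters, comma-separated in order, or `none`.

D

A → no match
B → no match
C → no match — must end with "bb"
D → match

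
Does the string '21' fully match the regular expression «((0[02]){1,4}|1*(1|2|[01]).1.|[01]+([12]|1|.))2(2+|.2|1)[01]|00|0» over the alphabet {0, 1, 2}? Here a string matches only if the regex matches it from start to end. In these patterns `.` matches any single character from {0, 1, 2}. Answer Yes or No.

No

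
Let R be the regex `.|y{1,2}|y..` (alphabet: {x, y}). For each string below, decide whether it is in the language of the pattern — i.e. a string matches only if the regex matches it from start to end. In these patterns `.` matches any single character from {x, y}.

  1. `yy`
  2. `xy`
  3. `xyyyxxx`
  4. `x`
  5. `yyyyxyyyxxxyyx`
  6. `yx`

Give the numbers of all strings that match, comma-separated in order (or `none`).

1 → match
2 → no match
3 → no match
4 → match
5 → no match
6 → no match

1, 4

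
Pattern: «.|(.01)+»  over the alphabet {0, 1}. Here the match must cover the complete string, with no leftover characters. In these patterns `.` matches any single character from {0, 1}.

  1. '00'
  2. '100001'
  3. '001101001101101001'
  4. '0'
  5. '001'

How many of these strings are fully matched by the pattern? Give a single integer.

1. '00' → no match
2. '100001' → no match
3 → match
4. '0' → match
5. '001' → match
Total matched: 3

3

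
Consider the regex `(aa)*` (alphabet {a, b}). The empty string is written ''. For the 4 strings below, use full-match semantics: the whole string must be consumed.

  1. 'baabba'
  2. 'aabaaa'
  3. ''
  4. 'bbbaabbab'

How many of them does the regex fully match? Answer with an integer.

1 → no match
2 → no match
3 → match
4 → no match
Total matched: 1

1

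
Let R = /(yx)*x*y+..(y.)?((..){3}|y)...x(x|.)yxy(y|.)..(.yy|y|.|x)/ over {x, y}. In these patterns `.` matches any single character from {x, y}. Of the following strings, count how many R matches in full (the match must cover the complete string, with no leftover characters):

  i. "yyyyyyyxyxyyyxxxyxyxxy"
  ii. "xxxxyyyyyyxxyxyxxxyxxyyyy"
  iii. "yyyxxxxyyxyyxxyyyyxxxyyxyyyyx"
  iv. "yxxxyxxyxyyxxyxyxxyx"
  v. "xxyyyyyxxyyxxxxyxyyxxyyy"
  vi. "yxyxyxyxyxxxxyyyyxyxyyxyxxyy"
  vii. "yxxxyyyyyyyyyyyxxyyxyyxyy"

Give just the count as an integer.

3

i → no match
ii → no match
iii → no match
iv → match
v → match
vi → no match
vii → match
Total matched: 3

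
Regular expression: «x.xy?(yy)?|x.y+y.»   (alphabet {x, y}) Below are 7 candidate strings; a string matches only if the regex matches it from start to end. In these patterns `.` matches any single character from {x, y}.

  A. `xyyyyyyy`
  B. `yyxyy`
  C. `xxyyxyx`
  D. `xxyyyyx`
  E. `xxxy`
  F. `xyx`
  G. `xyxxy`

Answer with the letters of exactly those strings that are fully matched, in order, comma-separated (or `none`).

A → match
B → no match — must start with `x`
C → no match
D → match
E → match
F → match
G → no match

A, D, E, F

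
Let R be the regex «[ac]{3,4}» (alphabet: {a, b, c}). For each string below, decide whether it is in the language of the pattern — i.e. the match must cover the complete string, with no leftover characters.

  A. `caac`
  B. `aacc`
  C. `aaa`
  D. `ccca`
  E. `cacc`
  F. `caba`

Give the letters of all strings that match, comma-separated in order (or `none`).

A, B, C, D, E

A → match
B → match
C → match
D → match
E → match
F → no match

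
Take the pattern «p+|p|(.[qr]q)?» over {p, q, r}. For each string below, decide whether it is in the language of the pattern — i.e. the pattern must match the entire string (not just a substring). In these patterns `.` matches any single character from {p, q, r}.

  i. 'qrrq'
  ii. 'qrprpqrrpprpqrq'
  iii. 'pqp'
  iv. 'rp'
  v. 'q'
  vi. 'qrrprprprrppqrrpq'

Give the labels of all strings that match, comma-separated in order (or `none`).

none

i → no match
ii → no match
iii → no match
iv → no match
v → no match
vi → no match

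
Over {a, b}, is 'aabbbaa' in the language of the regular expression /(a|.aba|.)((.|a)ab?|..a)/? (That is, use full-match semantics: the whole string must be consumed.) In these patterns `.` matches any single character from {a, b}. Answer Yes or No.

No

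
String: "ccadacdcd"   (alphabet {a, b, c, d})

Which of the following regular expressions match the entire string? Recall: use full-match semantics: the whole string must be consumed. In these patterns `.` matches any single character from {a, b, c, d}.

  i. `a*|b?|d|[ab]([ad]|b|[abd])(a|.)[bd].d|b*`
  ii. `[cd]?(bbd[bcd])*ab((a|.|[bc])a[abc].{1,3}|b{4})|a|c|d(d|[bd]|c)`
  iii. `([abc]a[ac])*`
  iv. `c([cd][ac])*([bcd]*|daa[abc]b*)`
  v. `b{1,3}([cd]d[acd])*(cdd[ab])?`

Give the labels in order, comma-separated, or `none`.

i → no match
ii → no match
iii → no match
iv → match
v → no match — must start with "b"

iv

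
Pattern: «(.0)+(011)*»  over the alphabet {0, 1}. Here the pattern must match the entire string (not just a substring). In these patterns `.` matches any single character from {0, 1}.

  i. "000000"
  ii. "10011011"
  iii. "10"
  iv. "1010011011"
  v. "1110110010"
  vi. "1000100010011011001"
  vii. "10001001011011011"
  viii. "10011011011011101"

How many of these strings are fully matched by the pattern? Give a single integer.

i → match
ii → match
iii → match
iv → match
v → no match
vi → no match
vii → no match
viii → no match
Total matched: 4

4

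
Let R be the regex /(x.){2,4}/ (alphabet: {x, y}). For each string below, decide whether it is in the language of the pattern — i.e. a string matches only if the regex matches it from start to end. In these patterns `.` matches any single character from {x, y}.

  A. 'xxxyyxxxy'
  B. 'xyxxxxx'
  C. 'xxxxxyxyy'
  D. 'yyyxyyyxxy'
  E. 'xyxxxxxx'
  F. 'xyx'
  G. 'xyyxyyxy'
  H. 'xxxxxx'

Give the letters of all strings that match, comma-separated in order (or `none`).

A. 'xxxyyxxxy' → no match
B. 'xyxxxxx' → no match
C. 'xxxxxyxyy' → no match
D. 'yyyxyyyxxy' → no match — must start with 'x'
E. 'xyxxxxxx' → match
F. 'xyx' → no match
G. 'xyyxyyxy' → no match
H. 'xxxxxx' → match

E, H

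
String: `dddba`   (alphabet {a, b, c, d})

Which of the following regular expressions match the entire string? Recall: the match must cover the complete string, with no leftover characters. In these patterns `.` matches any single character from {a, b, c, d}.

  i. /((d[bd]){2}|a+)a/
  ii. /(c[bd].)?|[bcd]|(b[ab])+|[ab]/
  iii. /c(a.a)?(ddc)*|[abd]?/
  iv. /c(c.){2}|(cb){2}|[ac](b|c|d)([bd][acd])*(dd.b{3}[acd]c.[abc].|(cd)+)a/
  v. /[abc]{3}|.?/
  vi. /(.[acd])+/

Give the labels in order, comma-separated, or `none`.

i

i → match
ii → no match
iii → no match
iv → no match
v → no match
vi → no match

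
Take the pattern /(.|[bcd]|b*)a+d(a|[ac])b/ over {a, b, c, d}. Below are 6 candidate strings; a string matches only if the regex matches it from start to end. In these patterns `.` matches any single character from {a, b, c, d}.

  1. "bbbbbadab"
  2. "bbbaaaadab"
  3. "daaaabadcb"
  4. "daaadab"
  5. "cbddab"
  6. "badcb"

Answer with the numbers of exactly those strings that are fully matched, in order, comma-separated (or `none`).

1 → match
2 → match
3 → no match
4 → match
5 → no match
6 → match

1, 2, 4, 6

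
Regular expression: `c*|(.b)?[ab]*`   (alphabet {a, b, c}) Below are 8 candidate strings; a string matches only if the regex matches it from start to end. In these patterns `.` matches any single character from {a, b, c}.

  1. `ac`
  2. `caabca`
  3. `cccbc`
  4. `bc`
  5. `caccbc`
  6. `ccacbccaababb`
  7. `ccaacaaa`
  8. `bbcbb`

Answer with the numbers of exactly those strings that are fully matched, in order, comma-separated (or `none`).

1 → no match
2 → no match
3 → no match
4 → no match
5 → no match
6 → no match
7 → no match
8 → no match

none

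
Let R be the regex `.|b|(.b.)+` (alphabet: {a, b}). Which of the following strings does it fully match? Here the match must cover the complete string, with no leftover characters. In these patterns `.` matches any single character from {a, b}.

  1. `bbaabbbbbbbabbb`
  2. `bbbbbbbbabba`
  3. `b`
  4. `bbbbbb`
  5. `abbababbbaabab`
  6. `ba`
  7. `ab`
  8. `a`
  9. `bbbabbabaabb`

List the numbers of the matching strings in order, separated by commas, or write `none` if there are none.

1 → match
2 → match
3 → match
4 → match
5 → no match
6 → no match
7 → no match
8 → match
9 → match

1, 2, 3, 4, 8, 9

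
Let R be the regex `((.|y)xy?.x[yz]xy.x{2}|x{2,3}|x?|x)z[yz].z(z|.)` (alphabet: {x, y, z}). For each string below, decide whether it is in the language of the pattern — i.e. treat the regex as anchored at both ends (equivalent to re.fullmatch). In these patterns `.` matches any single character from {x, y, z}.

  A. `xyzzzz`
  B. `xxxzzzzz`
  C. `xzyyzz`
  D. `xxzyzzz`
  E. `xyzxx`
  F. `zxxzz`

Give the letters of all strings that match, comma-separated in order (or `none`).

A. `xyzzzz` → no match
B. `xxxzzzzz` → match
C. `xzyyzz` → match
D. `xxzyzzz` → match
E. `xyzxx` → no match
F. `zxxzz` → no match

B, C, D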